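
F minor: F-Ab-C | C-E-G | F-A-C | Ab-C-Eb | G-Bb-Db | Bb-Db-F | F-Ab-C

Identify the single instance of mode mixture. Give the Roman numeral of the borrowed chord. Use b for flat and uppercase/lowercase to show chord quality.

F minor has the diatonic set Fm, Gdim, Ab, Bbm, C, Db, Eb (with V from harmonic minor). Of the given chords, F–Ab–C = Fm, C–E–G = C, Ab–C–Eb = Ab, G–Bb–Db = Gdim and Bb–Db–F = Bbm are diatonic. But F–A–C is foreign: the diatonic i on degree 1 is Fm, whereas F comes from F major. It is labeled I.

I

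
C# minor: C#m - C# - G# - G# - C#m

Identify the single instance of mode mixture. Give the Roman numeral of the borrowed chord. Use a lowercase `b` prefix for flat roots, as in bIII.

I

C# minor has the diatonic set C#m, D#dim, E, F#m, G#, A, B (with V from harmonic minor). C#m and G# both belong to that set. But C# (C#–E#–G#) is foreign: the diatonic i on degree 1 is C#m, whereas C# comes from C# major. It is labeled I.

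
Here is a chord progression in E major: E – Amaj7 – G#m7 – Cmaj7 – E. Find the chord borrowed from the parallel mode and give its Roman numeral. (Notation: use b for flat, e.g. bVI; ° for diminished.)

E major has the diatonic set E, F#m, G#m, A, B, C#m, D#dim. E, Amaj7 and G#m7 are all diatonic. Cmaj7 (C–E–G–B) is not: scale degree 6 in E major carries C#m (vi). In E minor the chord on that degree is Cmaj7, so here it functions as bVImaj7, borrowed from the parallel minor.

bVImaj7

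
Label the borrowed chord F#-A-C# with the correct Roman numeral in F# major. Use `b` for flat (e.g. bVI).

The root F# is the diatonic 1st degree of F# major; the borrowing shows in the chord quality. The diatonic chord on degree 1 would be F# (I), but F#–A–C# is the minor chord from F# minor. As a borrowed chord it is labeled i.

i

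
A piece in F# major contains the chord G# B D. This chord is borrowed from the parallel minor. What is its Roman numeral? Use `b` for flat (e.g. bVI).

The root G# is the diatonic 2nd degree of F# major; the borrowing shows in the chord quality. The diatonic chord on degree 2 would be G#m (ii), but G#–B–D is the diminished chord from F# minor. As a borrowed chord it is labeled ii°.

ii°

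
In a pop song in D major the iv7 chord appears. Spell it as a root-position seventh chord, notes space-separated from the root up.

The root, G, is scale degree 4 — the same note in D major and D minor; only the chord quality changes. Stacking thirds in D minor on G gives G–Bb–D–F.

G Bb D F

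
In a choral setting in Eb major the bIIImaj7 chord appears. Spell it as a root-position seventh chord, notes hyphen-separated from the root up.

Scale degree 3 in Eb major is G. bIIImaj7 uses the lowered form, Gb, taken from Eb minor. In Eb minor the chord on Gb is Gb–Bb–Db–F.

Gb-Bb-Db-F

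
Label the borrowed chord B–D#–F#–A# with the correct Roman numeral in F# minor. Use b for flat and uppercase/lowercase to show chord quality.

IVmaj7

B is scale degree 4 in F# minor. B–D#–F#–A# is a major-seventh chord — the form found in F# major, not the diatonic iv (Bm). Borrowed into F# minor it is written IVmaj7.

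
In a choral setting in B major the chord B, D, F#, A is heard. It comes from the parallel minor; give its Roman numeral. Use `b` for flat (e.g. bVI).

i7

B is scale degree 1 in B major. The diatonic chord on degree 1 would be B (I), but B–D–F#–A is the minor-seventh chord from B minor. As a borrowed chord it is labeled i7.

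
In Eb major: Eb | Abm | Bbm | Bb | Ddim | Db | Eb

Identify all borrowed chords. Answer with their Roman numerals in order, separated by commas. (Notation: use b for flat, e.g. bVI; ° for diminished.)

Eb major has the diatonic set Eb, Fm, Gm, Ab, Bb, Cm, Ddim. Eb, Bb and Ddim all belong to that set. But Abm (Ab–Cb–Eb) is foreign: the diatonic IV on degree 4 is Ab, whereas Abm comes from Eb minor. It is labeled iv. Bbm (Bb–Db–F) is not: scale degree 5 in Eb major carries Bb (V). In Eb minor the chord on that degree is Bbm, so here it functions as v, borrowed from the parallel minor. Db (Db–F–Ab) doesn't fit — on degree 7 Eb major would have Ddim (vii°). Db is the degree-7 chord of Eb minor, so it is the borrowed bVII.

iv, v, bVII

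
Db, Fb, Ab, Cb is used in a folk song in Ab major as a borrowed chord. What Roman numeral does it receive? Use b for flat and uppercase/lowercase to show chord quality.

The root Db is the diatonic 4th degree of Ab major; the borrowing shows in the chord quality. The diatonic chord on degree 4 would be Db (IV), but Db–Fb–Ab–Cb is the minor-seventh chord from Ab minor. As a borrowed chord it is labeled iv7.

iv7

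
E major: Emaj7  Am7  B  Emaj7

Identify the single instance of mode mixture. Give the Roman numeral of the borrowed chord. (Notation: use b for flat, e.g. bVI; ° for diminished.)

The diatonic triads in E major are E, F#m, G#m, A, B, C#m, D#dim. Emaj7 and B both belong to that set. Am7 (A–C–E–G) is not: scale degree 4 in E major carries A (IV). In E minor the chord on that degree is Am7, so here it functions as iv7, borrowed from the parallel minor.

iv7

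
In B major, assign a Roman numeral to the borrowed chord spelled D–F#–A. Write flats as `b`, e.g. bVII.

In B major scale degree 3 is D#; D is its lowered form, from B minor. Diatonically B major has D#m (iii) on that degree; D–F#–A is instead the major chord native to B minor, so it takes the label bIII.

bIII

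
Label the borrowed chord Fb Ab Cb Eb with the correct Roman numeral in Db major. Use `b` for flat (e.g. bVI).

bIIImaj7

The root Fb is the lowered 3rd scale degree — diatonically Db major has F there. Diatonically Db major has Fm (iii) on that degree; Fb–Ab–Cb–Eb is instead the major-seventh chord native to Db minor, so it takes the label bIIImaj7.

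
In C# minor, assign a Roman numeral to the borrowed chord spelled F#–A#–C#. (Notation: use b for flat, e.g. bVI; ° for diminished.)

The root F# is the diatonic 4th degree of C# minor; the borrowing shows in the chord quality. The diatonic chord on degree 4 would be F#m (iv), but F#–A#–C# is the major chord from C# major. As a borrowed chord it is labeled IV.

IV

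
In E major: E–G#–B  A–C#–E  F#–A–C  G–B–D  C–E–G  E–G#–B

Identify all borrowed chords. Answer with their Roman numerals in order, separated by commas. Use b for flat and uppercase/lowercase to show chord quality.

In E major the diatonic chords are E, F#m, G#m, A, B, C#m, D#dim. E–G#–B = E and A–C#–E = A are both diatonic. F#–A–C is not: scale degree 2 in E major carries F#m (ii). In E minor the chord on that degree is F#dim, so here it functions as ii°, borrowed from the parallel minor. G–B–D doesn't fit — on degree 3 E major would have G#m (iii). G is the degree-3 chord of E minor, so it is the borrowed bIII. C–E–G is not: scale degree 6 in E major carries C#m (vi). In E minor the chord on that degree is C, so here it functions as bVI, borrowed from the parallel minor.

ii°, bIII, bVI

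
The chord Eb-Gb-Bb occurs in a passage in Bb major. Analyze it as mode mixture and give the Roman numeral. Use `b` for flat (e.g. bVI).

The root Eb is the diatonic 4th degree of Bb major; the borrowing shows in the chord quality. The diatonic chord on degree 4 would be Eb (IV), but Eb–Gb–Bb is the minor chord from Bb minor. As a borrowed chord it is labeled iv.

iv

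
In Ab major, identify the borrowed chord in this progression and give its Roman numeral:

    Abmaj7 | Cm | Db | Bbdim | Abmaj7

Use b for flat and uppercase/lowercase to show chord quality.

The diatonic triads in Ab major are Ab, Bbm, Cm, Db, Eb, Fm, Gdim. Abmaj7, Cm and Db are all diatonic. Bbdim (Bb–Db–Fb) doesn't fit — on degree 2 Ab major would have Bbm (ii). Bbdim is the degree-2 chord of Ab minor, so it is the borrowed ii°.

ii°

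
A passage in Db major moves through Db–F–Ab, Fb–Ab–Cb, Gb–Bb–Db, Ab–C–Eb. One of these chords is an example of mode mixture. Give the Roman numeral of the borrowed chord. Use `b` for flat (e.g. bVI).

bIII

In Db major the diatonic chords are Db, Ebm, Fm, Gb, Ab, Bbm, Cdim. Db–F–Ab = Db, Gb–Bb–Db = Gb and Ab–C–Eb = Ab are all diatonic. But Fb–Ab–Cb is foreign: the diatonic iii on degree 3 is Fm, whereas Fb comes from Db minor. It is labeled bIII.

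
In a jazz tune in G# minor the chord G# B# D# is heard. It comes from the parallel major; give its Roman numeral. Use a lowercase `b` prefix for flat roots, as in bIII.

The root G# is the diatonic 1st degree of G# minor; the borrowing shows in the chord quality. Diatonically G# minor has G#m (i) on that degree; G#–B#–D# is instead the major chord native to G# major, so it takes the label I.

I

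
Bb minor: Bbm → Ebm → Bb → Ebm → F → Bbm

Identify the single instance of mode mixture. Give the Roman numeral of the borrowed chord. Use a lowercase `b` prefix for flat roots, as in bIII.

In Bb minor (with V from harmonic minor) the diatonic chords are Bbm, Cdim, Db, Ebm, F, Gb, Ab. Bbm, Ebm and F all belong to that set. But Bb (Bb–D–F) is foreign: the diatonic i on degree 1 is Bbm, whereas Bb comes from Bb major. It is labeled I.

I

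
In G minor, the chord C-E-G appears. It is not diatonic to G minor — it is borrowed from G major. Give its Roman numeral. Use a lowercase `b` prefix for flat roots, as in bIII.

IV

The root C is the diatonic 4th degree of G minor; the borrowing shows in the chord quality. Diatonically G minor has Cm (iv) on that degree; C–E–G is instead the major chord native to G major, so it takes the label IV.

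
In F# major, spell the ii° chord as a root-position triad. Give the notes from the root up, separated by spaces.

The root, G#, is scale degree 2 — the same note in F# major and F# minor; only the chord quality changes. Stacking thirds in F# minor on G# gives G#–B–D.

G# B D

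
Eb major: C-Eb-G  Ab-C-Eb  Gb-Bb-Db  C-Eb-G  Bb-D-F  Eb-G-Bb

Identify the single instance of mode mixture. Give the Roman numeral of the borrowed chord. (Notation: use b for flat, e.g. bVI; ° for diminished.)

Eb major has the diatonic set Eb, Fm, Gm, Ab, Bb, Cm, Ddim. C–Eb–G = Cm, Ab–C–Eb = Ab, Bb–D–F = Bb and Eb–G–Bb = Eb all belong to that set. Gb–Bb–Db doesn't fit — on degree 3 Eb major would have Gm (iii). Gb is the degree-3 chord of Eb minor, so it is the borrowed bIII.

bIII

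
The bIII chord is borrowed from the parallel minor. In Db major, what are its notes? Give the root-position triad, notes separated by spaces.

Fb Ab Cb

bIII is built on the lowered scale degree 3. In Db major degree 3 is F; lowered it becomes Fb. In Db minor the chord on Fb is Fb–Ab–Cb.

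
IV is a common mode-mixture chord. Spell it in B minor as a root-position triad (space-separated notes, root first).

E G# B

IV is built on scale degree 4, which is E in both B minor and its parallel. Stacking thirds in B major on E gives E–G#–B.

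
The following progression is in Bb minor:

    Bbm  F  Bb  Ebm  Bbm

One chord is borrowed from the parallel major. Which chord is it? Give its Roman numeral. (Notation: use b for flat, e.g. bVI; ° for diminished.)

I

Bb minor has the diatonic set Bbm, Cdim, Db, Ebm, F, Gb, Ab (with V from harmonic minor). Of the given chords, Bbm, F and Ebm are diatonic. But Bb (Bb–D–F) is foreign: the diatonic i on degree 1 is Bbm, whereas Bb comes from Bb major. It is labeled I.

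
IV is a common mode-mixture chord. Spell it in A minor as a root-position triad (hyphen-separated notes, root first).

D-F#-A

IV is built on scale degree 4, which is D in both A minor and its parallel. Building the major chord from the parallel major on D: D–F#–A.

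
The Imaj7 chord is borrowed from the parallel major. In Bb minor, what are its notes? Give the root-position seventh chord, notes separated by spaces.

The root, Bb, is scale degree 1 — the same note in Bb minor and Bb major; only the chord quality changes. In Bb major the chord on Bb is Bb–D–F–A.

Bb D F A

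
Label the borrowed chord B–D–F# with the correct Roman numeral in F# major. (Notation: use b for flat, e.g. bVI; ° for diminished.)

B is scale degree 4 in F# major. The diatonic chord on degree 4 would be B (IV), but B–D–F# is the minor chord from F# minor. As a borrowed chord it is labeled iv.

iv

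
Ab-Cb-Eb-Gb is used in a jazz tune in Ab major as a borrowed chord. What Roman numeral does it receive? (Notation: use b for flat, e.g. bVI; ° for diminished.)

The root Ab is the diatonic 1st degree of Ab major; the borrowing shows in the chord quality. Ab–Cb–Eb–Gb is a minor-seventh chord — the form found in Ab minor, not the diatonic I (Ab). Borrowed into Ab major it is written i7.

i7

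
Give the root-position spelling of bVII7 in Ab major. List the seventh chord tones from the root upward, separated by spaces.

Gb Bb Db Fb

bVII7 is built on the lowered scale degree 7. In Ab major degree 7 is G; lowered it becomes Gb. In Ab minor the chord on Gb is Gb–Bb–Db–Fb.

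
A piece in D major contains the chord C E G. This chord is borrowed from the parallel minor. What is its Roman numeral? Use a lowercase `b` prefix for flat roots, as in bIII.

In D major scale degree 7 is C#; C is its lowered form, from D minor. C–E–G is a major chord — the form found in D minor, not the diatonic vii° (C#dim). Borrowed into D major it is written bVII.

bVII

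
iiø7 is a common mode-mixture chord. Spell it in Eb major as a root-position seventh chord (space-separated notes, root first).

The root, F, is scale degree 2 — the same note in Eb major and Eb minor; only the chord quality changes. In Eb minor the chord on F is F–Ab–Cb–Eb.

F Ab Cb Eb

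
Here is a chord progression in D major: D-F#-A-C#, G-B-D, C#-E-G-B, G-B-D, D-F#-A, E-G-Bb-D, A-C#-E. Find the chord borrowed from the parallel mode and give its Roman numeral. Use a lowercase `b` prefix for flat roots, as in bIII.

The diatonic triads in D major are D, Em, F#m, G, A, Bm, C#dim. D–F#–A–C# = Dmaj7, G–B–D = G, C#–E–G–B = C#m7b5, D–F#–A = D and A–C#–E = A all belong to that set. E–G–Bb–D is not: scale degree 2 in D major carries Em (ii). In D minor the chord on that degree is Em7b5, so here it functions as iiø7, borrowed from the parallel minor.

iiø7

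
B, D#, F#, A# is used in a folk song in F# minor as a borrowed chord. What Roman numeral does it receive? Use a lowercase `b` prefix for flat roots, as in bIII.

IVmaj7

The root B is the diatonic 4th degree of F# minor; the borrowing shows in the chord quality. B–D#–F#–A# is a major-seventh chord — the form found in F# major, not the diatonic iv (Bm). Borrowed into F# minor it is written IVmaj7.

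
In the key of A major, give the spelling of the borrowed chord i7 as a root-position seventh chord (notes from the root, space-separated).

i7 is built on scale degree 1, which is A in both A major and its parallel. Stacking thirds in A minor on A gives A–C–E–G.

A C E G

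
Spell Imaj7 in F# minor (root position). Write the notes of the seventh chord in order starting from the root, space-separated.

Imaj7 is built on scale degree 1, which is F# in both F# minor and its parallel. In F# major the chord on F# is F#–A#–C#–E#.

F# A# C# E#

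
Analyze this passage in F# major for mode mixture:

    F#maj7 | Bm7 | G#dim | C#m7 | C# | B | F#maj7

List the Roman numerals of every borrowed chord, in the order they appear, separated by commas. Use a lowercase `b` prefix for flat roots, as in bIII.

F# major has the diatonic set F#, G#m, A#m, B, C#, D#m, E#dim. F#maj7, C# and B are all diatonic. Bm7 (B–D–F#–A) is not: scale degree 4 in F# major carries B (IV). In F# minor the chord on that degree is Bm7, so here it functions as iv7, borrowed from the parallel minor. G#dim (G#–B–D) is not: scale degree 2 in F# major carries G#m (ii). In F# minor the chord on that degree is G#dim, so here it functions as ii°, borrowed from the parallel minor. C#m7 (C#–E–G#–B) doesn't fit — on degree 5 F# major would have C# (V). C#m7 is the degree-5 chord of F# minor, so it is the borrowed v7.

iv7, ii°, v7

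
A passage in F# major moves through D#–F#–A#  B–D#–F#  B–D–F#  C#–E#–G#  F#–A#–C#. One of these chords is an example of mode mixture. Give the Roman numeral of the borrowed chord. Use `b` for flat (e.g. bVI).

The diatonic triads in F# major are F#, G#m, A#m, B, C#, D#m, E#dim. Of the given chords, D#–F#–A# = D#m, B–D#–F# = B, C#–E#–G# = C# and F#–A#–C# = F# are diatonic. B–D–F# doesn't fit — on degree 4 F# major would have B (IV). Bm is the degree-4 chord of F# minor, so it is the borrowed iv.

iv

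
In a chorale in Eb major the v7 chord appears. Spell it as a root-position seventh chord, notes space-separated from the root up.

The root, Bb, is scale degree 5 — the same note in Eb major and Eb minor; only the chord quality changes. Stacking thirds in Eb minor on Bb gives Bb–Db–F–Ab.

Bb Db F Ab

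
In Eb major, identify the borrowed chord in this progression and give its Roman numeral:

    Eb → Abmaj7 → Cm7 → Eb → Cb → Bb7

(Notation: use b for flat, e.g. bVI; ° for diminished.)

bVI

In Eb major the diatonic chords are Eb, Fm, Gm, Ab, Bb, Cm, Ddim. Eb, Abmaj7, Cm7 and Bb7 are all diatonic. Cb (Cb–Eb–Gb) doesn't fit — on degree 6 Eb major would have Cm (vi). Cb is the degree-6 chord of Eb minor, so it is the borrowed bVI.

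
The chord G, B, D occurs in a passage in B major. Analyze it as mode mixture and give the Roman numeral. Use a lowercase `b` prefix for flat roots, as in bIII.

bVI

In B major scale degree 6 is G#; G is its lowered form, from B minor. The diatonic chord on degree 6 would be G#m (vi), but G–B–D is the major chord from B minor. As a borrowed chord it is labeled bVI.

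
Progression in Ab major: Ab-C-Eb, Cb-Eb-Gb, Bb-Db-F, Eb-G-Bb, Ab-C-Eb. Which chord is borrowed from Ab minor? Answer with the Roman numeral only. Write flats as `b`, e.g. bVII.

The diatonic triads in Ab major are Ab, Bbm, Cm, Db, Eb, Fm, Gdim. Ab–C–Eb = Ab, Bb–Db–F = Bbm and Eb–G–Bb = Eb are all diatonic. Cb–Eb–Gb is not: scale degree 3 in Ab major carries Cm (iii). In Ab minor the chord on that degree is Cb, so here it functions as bIII, borrowed from the parallel minor.

bIII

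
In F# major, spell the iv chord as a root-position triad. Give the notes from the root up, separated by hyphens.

B-D-F#

The root, B, is scale degree 4 — the same note in F# major and F# minor; only the chord quality changes. In F# minor the chord on B is B–D–F#.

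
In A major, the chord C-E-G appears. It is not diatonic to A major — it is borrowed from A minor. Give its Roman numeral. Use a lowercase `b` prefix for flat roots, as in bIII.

bIII

The root C is the lowered 3rd scale degree — diatonically A major has C# there. The diatonic chord on degree 3 would be C#m (iii), but C–E–G is the major chord from A minor. As a borrowed chord it is labeled bIII.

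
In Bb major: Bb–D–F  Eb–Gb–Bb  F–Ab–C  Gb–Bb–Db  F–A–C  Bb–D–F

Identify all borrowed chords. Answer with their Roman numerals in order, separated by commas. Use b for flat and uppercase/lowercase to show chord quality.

iv, v, bVI

In Bb major the diatonic chords are Bb, Cm, Dm, Eb, F, Gm, Adim. Bb–D–F = Bb and F–A–C = F are both diatonic. Eb–Gb–Bb is not: scale degree 4 in Bb major carries Eb (IV). In Bb minor the chord on that degree is Ebm, so here it functions as iv, borrowed from the parallel minor. F–Ab–C is not: scale degree 5 in Bb major carries F (V). In Bb minor the chord on that degree is Fm, so here it functions as v, borrowed from the parallel minor. Gb–Bb–Db doesn't fit — on degree 6 Bb major would have Gm (vi). Gb is the degree-6 chord of Bb minor, so it is the borrowed bVI.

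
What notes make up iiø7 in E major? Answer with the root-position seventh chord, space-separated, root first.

F# A C E

iiø7 is built on scale degree 2, which is F# in both E major and its parallel. Stacking thirds in E minor on F# gives F#–A–C–E.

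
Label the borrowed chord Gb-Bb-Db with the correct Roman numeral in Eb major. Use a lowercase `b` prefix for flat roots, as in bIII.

bIII

In Eb major scale degree 3 is G; Gb is its lowered form, from Eb minor. The diatonic chord on degree 3 would be Gm (iii), but Gb–Bb–Db is the major chord from Eb minor. As a borrowed chord it is labeled bIII.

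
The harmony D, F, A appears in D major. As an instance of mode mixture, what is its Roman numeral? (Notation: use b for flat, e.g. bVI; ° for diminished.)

D is scale degree 1 in D major. Diatonically D major has D (I) on that degree; D–F–A is instead the minor chord native to D minor, so it takes the label i.

i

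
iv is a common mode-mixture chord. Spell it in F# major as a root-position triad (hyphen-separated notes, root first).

iv is built on scale degree 4, which is B in both F# major and its parallel. Building the minor chord from the parallel minor on B: B–D–F#.

B-D-F#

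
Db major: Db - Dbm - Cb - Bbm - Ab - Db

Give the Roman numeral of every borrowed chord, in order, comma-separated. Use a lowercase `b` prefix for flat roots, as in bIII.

i, bVII

In Db major the diatonic chords are Db, Ebm, Fm, Gb, Ab, Bbm, Cdim. Of the given chords, Db, Bbm and Ab are diatonic. Dbm (Db–Fb–Ab) is not: scale degree 1 in Db major carries Db (I). In Db minor the chord on that degree is Dbm, so here it functions as i, borrowed from the parallel minor. Cb (Cb–Eb–Gb) doesn't fit — on degree 7 Db major would have Cdim (vii°). Cb is the degree-7 chord of Db minor, so it is the borrowed bVII.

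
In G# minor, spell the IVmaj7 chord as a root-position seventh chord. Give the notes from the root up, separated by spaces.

IVmaj7 is built on scale degree 4, which is C# in both G# minor and its parallel. Building the major-seventh chord from the parallel major on C#: C#–E#–G#–B#.

C# E# G# B#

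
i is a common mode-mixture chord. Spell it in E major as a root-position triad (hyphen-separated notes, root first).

E-G-B

i is built on scale degree 1, which is E in both E major and its parallel. Building the minor chord from the parallel minor on E: E–G–B.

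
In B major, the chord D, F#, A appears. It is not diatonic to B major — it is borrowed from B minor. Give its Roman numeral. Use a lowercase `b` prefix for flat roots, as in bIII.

bIII

The root D is the lowered 3rd scale degree — diatonically B major has D# there. D–F#–A is a major chord — the form found in B minor, not the diatonic iii (D#m). Borrowed into B major it is written bIII.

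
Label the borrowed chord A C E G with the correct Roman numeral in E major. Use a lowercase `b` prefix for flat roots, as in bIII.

A is scale degree 4 in E major. Diatonically E major has A (IV) on that degree; A–C–E–G is instead the minor-seventh chord native to E minor, so it takes the label iv7.

iv7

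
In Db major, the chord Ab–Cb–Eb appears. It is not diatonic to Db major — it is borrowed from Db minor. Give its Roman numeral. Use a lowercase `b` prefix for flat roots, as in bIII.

v

Ab is scale degree 5 in Db major. The diatonic chord on degree 5 would be Ab (V), but Ab–Cb–Eb is the minor chord from Db minor. As a borrowed chord it is labeled v.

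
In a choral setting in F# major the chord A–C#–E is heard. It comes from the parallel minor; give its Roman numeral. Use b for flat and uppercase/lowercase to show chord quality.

In F# major scale degree 3 is A#; A is its lowered form, from F# minor. A–C#–E is a major chord — the form found in F# minor, not the diatonic iii (A#m). Borrowed into F# major it is written bIII.

bIII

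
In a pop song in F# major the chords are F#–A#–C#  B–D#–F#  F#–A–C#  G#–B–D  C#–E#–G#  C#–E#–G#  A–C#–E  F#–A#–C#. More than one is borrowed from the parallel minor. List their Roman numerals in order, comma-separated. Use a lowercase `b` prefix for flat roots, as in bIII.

i, ii°, bIII

F# major has the diatonic set F#, G#m, A#m, B, C#, D#m, E#dim. F#–A#–C# = F#, B–D#–F# = B and C#–E#–G# = C# are all diatonic. F#–A–C# is not: scale degree 1 in F# major carries F# (I). In F# minor the chord on that degree is F#m, so here it functions as i, borrowed from the parallel minor. G#–B–D doesn't fit — on degree 2 F# major would have G#m (ii). G#dim is the degree-2 chord of F# minor, so it is the borrowed ii°. A–C#–E is not: scale degree 3 in F# major carries A#m (iii). In F# minor the chord on that degree is A, so here it functions as bIII, borrowed from the parallel minor.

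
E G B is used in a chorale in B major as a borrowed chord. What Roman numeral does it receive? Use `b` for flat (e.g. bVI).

The root E is the diatonic 4th degree of B major; the borrowing shows in the chord quality. E–G–B is a minor chord — the form found in B minor, not the diatonic IV (E). Borrowed into B major it is written iv.

iv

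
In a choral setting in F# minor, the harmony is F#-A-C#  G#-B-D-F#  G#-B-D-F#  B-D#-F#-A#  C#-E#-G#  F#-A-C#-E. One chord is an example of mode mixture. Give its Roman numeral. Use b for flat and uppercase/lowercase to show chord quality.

F# minor has the diatonic set F#m, G#dim, A, Bm, C#, D, E (with V from harmonic minor). F#–A–C# = F#m, G#–B–D–F# = G#m7b5, C#–E#–G# = C# and F#–A–C#–E = F#m7 are all diatonic. But B–D#–F#–A# is foreign: the diatonic iv on degree 4 is Bm, whereas Bmaj7 comes from F# major. It is labeled IVmaj7.

IVmaj7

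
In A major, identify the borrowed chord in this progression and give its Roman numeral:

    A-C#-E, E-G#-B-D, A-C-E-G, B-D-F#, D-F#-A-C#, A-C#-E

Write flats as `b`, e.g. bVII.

i7

A major has the diatonic set A, Bm, C#m, D, E, F#m, G#dim. Of the given chords, A–C#–E = A, E–G#–B–D = E7, B–D–F# = Bm and D–F#–A–C# = Dmaj7 are diatonic. But A–C–E–G is foreign: the diatonic I on degree 1 is A, whereas Am7 comes from A minor. It is labeled i7.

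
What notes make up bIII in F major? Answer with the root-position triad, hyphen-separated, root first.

Scale degree 3 in F major is A. bIII uses the lowered form, Ab, taken from F minor. Stacking thirds in F minor on Ab gives Ab–C–Eb.

Ab-C-Eb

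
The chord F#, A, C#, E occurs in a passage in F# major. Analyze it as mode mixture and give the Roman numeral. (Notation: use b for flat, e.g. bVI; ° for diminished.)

i7

F# is scale degree 1 in F# major. The diatonic chord on degree 1 would be F# (I), but F#–A–C#–E is the minor-seventh chord from F# minor. As a borrowed chord it is labeled i7.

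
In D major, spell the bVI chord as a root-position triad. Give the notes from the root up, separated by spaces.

Bb D F

Scale degree 6 in D major is B. bVI uses the lowered form, Bb, taken from D minor. Building the major chord from the parallel minor on Bb: Bb–D–F.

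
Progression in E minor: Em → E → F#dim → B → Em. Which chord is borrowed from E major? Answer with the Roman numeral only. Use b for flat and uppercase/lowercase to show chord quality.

E minor has the diatonic set Em, F#dim, G, Am, B, C, D (with V from harmonic minor). Of the given chords, Em, F#dim and B are diatonic. E (E–G#–B) is not: scale degree 1 in E minor carries Em (i). In E major the chord on that degree is E, so here it functions as I, borrowed from the parallel major.

I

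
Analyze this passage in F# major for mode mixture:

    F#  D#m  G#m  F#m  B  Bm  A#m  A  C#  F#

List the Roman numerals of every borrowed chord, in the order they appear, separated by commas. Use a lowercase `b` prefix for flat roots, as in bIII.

In F# major the diatonic chords are F#, G#m, A#m, B, C#, D#m, E#dim. Of the given chords, F#, D#m, G#m, B, A#m and C# are diatonic. But F#m (F#–A–C#) is foreign: the diatonic I on degree 1 is F#, whereas F#m comes from F# minor. It is labeled i. But Bm (B–D–F#) is foreign: the diatonic IV on degree 4 is B, whereas Bm comes from F# minor. It is labeled iv. But A (A–C#–E) is foreign: the diatonic iii on degree 3 is A#m, whereas A comes from F# minor. It is labeled bIII.

i, iv, bIII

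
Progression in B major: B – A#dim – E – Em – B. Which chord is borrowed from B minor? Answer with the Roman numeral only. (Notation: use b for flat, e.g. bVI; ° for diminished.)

iv

The diatonic triads in B major are B, C#m, D#m, E, F#, G#m, A#dim. B, A#dim and E are all diatonic. Em (E–G–B) is not: scale degree 4 in B major carries E (IV). In B minor the chord on that degree is Em, so here it functions as iv, borrowed from the parallel minor.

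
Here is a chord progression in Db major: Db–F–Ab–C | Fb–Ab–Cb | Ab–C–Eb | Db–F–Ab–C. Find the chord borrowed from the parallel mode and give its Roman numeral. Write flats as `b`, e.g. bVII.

Db major has the diatonic set Db, Ebm, Fm, Gb, Ab, Bbm, Cdim. Of the given chords, Db–F–Ab–C = Dbmaj7 and Ab–C–Eb = Ab are diatonic. But Fb–Ab–Cb is foreign: the diatonic iii on degree 3 is Fm, whereas Fb comes from Db minor. It is labeled bIII.

bIII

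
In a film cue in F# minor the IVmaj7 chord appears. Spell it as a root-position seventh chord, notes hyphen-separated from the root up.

IVmaj7 is built on scale degree 4, which is B in both F# minor and its parallel. Stacking thirds in F# major on B gives B–D#–F#–A#.

B-D#-F#-A#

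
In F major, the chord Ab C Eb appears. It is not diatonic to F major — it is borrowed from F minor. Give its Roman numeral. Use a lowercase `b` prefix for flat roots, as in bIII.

Ab is the lowered form of scale degree 3 in F major (the diatonic degree 3 is A). The diatonic chord on degree 3 would be Am (iii), but Ab–C–Eb is the major chord from F minor. As a borrowed chord it is labeled bIII.

bIII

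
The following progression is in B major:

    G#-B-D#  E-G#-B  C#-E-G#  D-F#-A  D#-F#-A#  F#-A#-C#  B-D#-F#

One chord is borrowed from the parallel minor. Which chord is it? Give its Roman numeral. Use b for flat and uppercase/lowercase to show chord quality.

bIII

In B major the diatonic chords are B, C#m, D#m, E, F#, G#m, A#dim. G#–B–D# = G#m, E–G#–B = E, C#–E–G# = C#m, D#–F#–A# = D#m, F#–A#–C# = F# and B–D#–F# = B are all diatonic. D–F#–A is not: scale degree 3 in B major carries D#m (iii). In B minor the chord on that degree is D, so here it functions as bIII, borrowed from the parallel minor.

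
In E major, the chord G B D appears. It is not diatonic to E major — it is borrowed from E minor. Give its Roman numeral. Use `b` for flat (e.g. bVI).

bIII

G is the lowered form of scale degree 3 in E major (the diatonic degree 3 is G#). The diatonic chord on degree 3 would be G#m (iii), but G–B–D is the major chord from E minor. As a borrowed chord it is labeled bIII.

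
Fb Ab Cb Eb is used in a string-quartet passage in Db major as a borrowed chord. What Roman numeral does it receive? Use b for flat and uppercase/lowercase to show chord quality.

In Db major scale degree 3 is F; Fb is its lowered form, from Db minor. The diatonic chord on degree 3 would be Fm (iii), but Fb–Ab–Cb–Eb is the major-seventh chord from Db minor. As a borrowed chord it is labeled bIIImaj7.

bIIImaj7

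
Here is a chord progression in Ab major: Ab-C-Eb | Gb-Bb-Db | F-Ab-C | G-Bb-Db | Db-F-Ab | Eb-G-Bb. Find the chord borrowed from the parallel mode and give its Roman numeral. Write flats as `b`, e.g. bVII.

Ab major has the diatonic set Ab, Bbm, Cm, Db, Eb, Fm, Gdim. Ab–C–Eb = Ab, F–Ab–C = Fm, G–Bb–Db = Gdim, Db–F–Ab = Db and Eb–G–Bb = Eb all belong to that set. Gb–Bb–Db doesn't fit — on degree 7 Ab major would have Gdim (vii°). Gb is the degree-7 chord of Ab minor, so it is the borrowed bVII.

bVII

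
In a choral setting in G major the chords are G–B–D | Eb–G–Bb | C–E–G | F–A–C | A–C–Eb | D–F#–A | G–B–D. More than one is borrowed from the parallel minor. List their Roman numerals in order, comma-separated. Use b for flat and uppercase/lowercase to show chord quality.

The diatonic triads in G major are G, Am, Bm, C, D, Em, F#dim. G–B–D = G, C–E–G = C and D–F#–A = D are all diatonic. Eb–G–Bb doesn't fit — on degree 6 G major would have Em (vi). Eb is the degree-6 chord of G minor, so it is the borrowed bVI. But F–A–C is foreign: the diatonic vii° on degree 7 is F#dim, whereas F comes from G minor. It is labeled bVII. A–C–Eb doesn't fit — on degree 2 G major would have Am (ii). Adim is the degree-2 chord of G minor, so it is the borrowed ii°.

bVI, bVII, ii°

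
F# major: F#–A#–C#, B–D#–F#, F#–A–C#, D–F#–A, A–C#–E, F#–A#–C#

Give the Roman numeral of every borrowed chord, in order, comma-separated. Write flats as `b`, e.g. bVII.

The diatonic triads in F# major are F#, G#m, A#m, B, C#, D#m, E#dim. Of the given chords, F#–A#–C# = F# and B–D#–F# = B are diatonic. F#–A–C# doesn't fit — on degree 1 F# major would have F# (I). F#m is the degree-1 chord of F# minor, so it is the borrowed i. D–F#–A is not: scale degree 6 in F# major carries D#m (vi). In F# minor the chord on that degree is D, so here it functions as bVI, borrowed from the parallel minor. A–C#–E is not: scale degree 3 in F# major carries A#m (iii). In F# minor the chord on that degree is A, so here it functions as bIII, borrowed from the parallel minor.

i, bVI, bIII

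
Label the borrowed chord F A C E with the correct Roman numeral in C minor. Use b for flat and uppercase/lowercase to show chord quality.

The root F is the diatonic 4th degree of C minor; the borrowing shows in the chord quality. Diatonically C minor has Fm (iv) on that degree; F–A–C–E is instead the major-seventh chord native to C major, so it takes the label IVmaj7.

IVmaj7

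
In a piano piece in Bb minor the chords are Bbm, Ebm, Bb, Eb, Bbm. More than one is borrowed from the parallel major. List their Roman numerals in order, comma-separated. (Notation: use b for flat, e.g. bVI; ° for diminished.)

I, IV

The diatonic triads in Bb minor (with V from harmonic minor) are Bbm, Cdim, Db, Ebm, F, Gb, Ab. Bbm and Ebm both belong to that set. But Bb (Bb–D–F) is foreign: the diatonic i on degree 1 is Bbm, whereas Bb comes from Bb major. It is labeled I. Eb (Eb–G–Bb) doesn't fit — on degree 4 Bb minor would have Ebm (iv). Eb is the degree-4 chord of Bb major, so it is the borrowed IV.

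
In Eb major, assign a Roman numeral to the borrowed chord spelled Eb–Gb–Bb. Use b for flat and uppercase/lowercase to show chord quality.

Eb is scale degree 1 in Eb major. The diatonic chord on degree 1 would be Eb (I), but Eb–Gb–Bb is the minor chord from Eb minor. As a borrowed chord it is labeled i.

i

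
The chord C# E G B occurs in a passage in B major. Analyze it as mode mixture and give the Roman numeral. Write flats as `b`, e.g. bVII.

The root C# is the diatonic 2nd degree of B major; the borrowing shows in the chord quality. Diatonically B major has C#m (ii) on that degree; C#–E–G–B is instead the half-diminished-seventh chord native to B minor, so it takes the label iiø7.

iiø7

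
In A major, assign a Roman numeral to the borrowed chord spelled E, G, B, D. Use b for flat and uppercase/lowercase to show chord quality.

v7

The root E is the diatonic 5th degree of A major; the borrowing shows in the chord quality. E–G–B–D is a minor-seventh chord — the form found in A minor, not the diatonic V (E). Borrowed into A major it is written v7.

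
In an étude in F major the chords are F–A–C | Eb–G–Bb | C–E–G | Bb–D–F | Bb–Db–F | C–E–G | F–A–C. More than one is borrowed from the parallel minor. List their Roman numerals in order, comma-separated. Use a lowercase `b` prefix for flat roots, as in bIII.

bVII, iv

The diatonic triads in F major are F, Gm, Am, Bb, C, Dm, Edim. F–A–C = F, C–E–G = C and Bb–D–F = Bb all belong to that set. Eb–G–Bb is not: scale degree 7 in F major carries Edim (vii°). In F minor the chord on that degree is Eb, so here it functions as bVII, borrowed from the parallel minor. Bb–Db–F is not: scale degree 4 in F major carries Bb (IV). In F minor the chord on that degree is Bbm, so here it functions as iv, borrowed from the parallel minor.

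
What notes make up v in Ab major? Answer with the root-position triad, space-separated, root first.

v is built on scale degree 5, which is Eb in both Ab major and its parallel. Building the minor chord from the parallel minor on Eb: Eb–Gb–Bb.

Eb Gb Bb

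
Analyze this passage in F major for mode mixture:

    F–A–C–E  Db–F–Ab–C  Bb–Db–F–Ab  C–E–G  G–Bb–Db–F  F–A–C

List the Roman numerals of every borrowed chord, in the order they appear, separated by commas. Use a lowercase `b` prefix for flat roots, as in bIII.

bVImaj7, iv7, iiø7

F major has the diatonic set F, Gm, Am, Bb, C, Dm, Edim. Of the given chords, F–A–C–E = Fmaj7, C–E–G = C and F–A–C = F are diatonic. Db–F–Ab–C doesn't fit — on degree 6 F major would have Dm (vi). Dbmaj7 is the degree-6 chord of F minor, so it is the borrowed bVImaj7. Bb–Db–F–Ab is not: scale degree 4 in F major carries Bb (IV). In F minor the chord on that degree is Bbm7, so here it functions as iv7, borrowed from the parallel minor. G–Bb–Db–F doesn't fit — on degree 2 F major would have Gm (ii). Gm7b5 is the degree-2 chord of F minor, so it is the borrowed iiø7.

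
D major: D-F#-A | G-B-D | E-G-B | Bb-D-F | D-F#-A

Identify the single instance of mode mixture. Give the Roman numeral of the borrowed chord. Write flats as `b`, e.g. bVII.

In D major the diatonic chords are D, Em, F#m, G, A, Bm, C#dim. D–F#–A = D, G–B–D = G and E–G–B = Em are all diatonic. Bb–D–F is not: scale degree 6 in D major carries Bm (vi). In D minor the chord on that degree is Bb, so here it functions as bVI, borrowed from the parallel minor.

bVI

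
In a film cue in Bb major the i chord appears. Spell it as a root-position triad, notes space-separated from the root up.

The root, Bb, is scale degree 1 — the same note in Bb major and Bb minor; only the chord quality changes. Building the minor chord from the parallel minor on Bb: Bb–Db–F.

Bb Db F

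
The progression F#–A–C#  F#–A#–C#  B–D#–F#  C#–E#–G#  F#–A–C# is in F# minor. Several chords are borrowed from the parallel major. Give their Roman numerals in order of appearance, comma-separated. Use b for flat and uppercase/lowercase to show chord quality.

I, IV

F# minor has the diatonic set F#m, G#dim, A, Bm, C#, D, E (with V from harmonic minor). F#–A–C# = F#m and C#–E#–G# = C# are both diatonic. F#–A#–C# doesn't fit — on degree 1 F# minor would have F#m (i). F# is the degree-1 chord of F# major, so it is the borrowed I. But B–D#–F# is foreign: the diatonic iv on degree 4 is Bm, whereas B comes from F# major. It is labeled IV.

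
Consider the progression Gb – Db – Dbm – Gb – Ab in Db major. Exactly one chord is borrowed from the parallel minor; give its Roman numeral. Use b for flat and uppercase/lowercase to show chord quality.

Db major has the diatonic set Db, Ebm, Fm, Gb, Ab, Bbm, Cdim. Of the given chords, Gb, Db and Ab are diatonic. Dbm (Db–Fb–Ab) is not: scale degree 1 in Db major carries Db (I). In Db minor the chord on that degree is Dbm, so here it functions as i, borrowed from the parallel minor.

i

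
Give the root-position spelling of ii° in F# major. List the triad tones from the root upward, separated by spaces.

ii° is built on scale degree 2, which is G# in both F# major and its parallel. Stacking thirds in F# minor on G# gives G#–B–D.

G# B D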